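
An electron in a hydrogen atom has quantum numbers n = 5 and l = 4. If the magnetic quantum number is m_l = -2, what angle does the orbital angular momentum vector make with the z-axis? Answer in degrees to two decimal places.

θ ≈ 116.57°

|L|² = l(l+1)ℏ² = 20ℏ², so |L| = 2√5 ℏ.
L_z = m_l ℏ = −2ℏ.
cos θ = L_z/|L| = -2/√20, so θ ≈ 116.57°.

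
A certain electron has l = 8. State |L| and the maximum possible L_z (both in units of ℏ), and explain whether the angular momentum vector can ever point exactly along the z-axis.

|L| = 6√2 ℏ ≈ 8.4853ℏ, while L_z,max = lℏ = 8ℏ.
Since |L| > L_z,max, the vector can never point exactly along z; the closest it comes is θ_min = arccos(8/√72) ≈ 19.5°.

No: L_z,max = 8ℏ < |L| = 6√2 ℏ ≈ 8.485ℏ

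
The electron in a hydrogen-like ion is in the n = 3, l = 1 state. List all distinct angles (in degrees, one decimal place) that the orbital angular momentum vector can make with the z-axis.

θ ∈ {45.0°, 90.0°, 135.0°}

|L| = ℏ√(l(l+1)) = √2 ℏ.
cos θ = m_l/√2 for each m_l ∈ {-1, 0, 1}.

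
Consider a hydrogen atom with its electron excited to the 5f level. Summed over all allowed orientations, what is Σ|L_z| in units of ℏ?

The 5f level has l = 3.
m_l runs from −3 to 3, i.e. {-3, -2, -1, 0, 1, 2, 3}.
Σ|m_l| = 2·3(3+1)/2 = 12.

Σ|L_z| = 12 ℏ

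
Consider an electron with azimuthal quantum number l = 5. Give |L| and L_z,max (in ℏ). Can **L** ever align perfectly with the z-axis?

No: L_z,max = 5ℏ < |L| = √30 ℏ ≈ 5.477ℏ

|L| = √30 ℏ ≈ 5.4772ℏ, while L_z,max = lℏ = 5ℏ.
Since |L| > L_z,max, the vector can never point exactly along z; the closest it comes is θ_min = arccos(5/√30) ≈ 24.1°.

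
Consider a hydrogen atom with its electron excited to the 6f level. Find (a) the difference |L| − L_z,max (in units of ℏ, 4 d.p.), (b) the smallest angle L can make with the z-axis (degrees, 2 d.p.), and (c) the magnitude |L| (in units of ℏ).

The 6f level has l = 3.
|L| − L_z,max = (2√3 − 3)ℏ ≈ 0.4641ℏ.
cos θ_min = 3/√12, so θ_min ≈ 30.00°.
|L| = ℏ√(3·4) = 2√3 ℏ ≈ 3.464ℏ.

|L|−L_z,max ≈ 0.4641ℏ; θ_min ≈ 30.00°; |L| = 2√3 ℏ ≈ 3.464ℏ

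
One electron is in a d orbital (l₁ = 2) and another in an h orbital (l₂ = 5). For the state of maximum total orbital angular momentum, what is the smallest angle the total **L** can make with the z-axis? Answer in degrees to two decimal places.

θ_min ≈ 20.70°

By the triangle rule, |l₁ − l₂| ≤ L ≤ l₁ + l₂.
Allowed values: L = 3, 4, 5, 6, 7.
The maximum is L = 7, with |L_tot| = ℏ√(7·8) = 2√14 ℏ.
The minimum angle with z is arccos(7/√56) ≈ 20.70°.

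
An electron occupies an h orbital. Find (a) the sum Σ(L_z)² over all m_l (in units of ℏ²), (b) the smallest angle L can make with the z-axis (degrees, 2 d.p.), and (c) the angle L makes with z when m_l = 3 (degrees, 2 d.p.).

Σ(L_z)² = 110 ℏ²; θ_min ≈ 24.09°; θ(m_l=3) ≈ 56.79°

An h state has l = 5.
Σ m_l² = 110, so Σ(L_z)² = 110 ℏ².
cos θ_min = 5/√30, so θ_min ≈ 24.09°.
For m_l = 3: cos θ = 3/√30, θ ≈ 56.79°.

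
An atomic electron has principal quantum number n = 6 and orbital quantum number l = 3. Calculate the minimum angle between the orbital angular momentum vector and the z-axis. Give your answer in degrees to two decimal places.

|L| = √(l(l+1)) ℏ = 2√3 ℏ.
The smallest angle corresponds to the largest L_z, i.e. m_l = l = 3, giving L_z = 3ℏ.
cos θ_min = 3/√12, so θ_min ≈ 30.00°.

θ_min ≈ 30.00°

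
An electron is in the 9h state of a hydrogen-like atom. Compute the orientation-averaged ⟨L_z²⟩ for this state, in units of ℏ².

For 9h, l = 5.
m_l runs from −5 to 5, i.e. {-5, -4, -3, -2, -1, 0, 1, 2, 3, 4, 5}.
⟨L_z²⟩ = ℏ²·l(l+1)/3 = 10ℏ².

⟨L_z²⟩ = 10 ℏ²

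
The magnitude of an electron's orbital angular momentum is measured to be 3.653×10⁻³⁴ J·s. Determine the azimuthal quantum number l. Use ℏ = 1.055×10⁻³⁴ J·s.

l = 3

In units of ℏ, |L| ≈ 3.463.
Set l(l+1) = 11.99; the integer solution is l = 3.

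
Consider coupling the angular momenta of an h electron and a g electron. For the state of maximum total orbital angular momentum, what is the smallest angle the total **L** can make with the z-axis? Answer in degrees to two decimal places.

θ_min ≈ 18.43°

The total orbital quantum number L ranges from |l₁ − l₂| to l₁ + l₂ in integer steps.
L ∈ {1, 2, 3, 4, 5, 6, 7, 8, 9}.
The maximum is L = 9, with |L_tot| = ℏ√(9·10) = 3√10 ℏ.
The minimum angle with z is arccos(9/√90) ≈ 18.43°.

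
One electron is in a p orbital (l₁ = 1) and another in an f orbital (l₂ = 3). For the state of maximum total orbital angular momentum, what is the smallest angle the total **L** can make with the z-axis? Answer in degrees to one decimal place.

The total orbital quantum number L ranges from |l₁ − l₂| to l₁ + l₂ in integer steps.
So L can be 2, 3, 4.
The maximum is L = 4, with |L_tot| = ℏ√(4·5) = 2√5 ℏ.
The minimum angle with z is arccos(4/√20) ≈ 26.6°.

θ_min ≈ 26.6°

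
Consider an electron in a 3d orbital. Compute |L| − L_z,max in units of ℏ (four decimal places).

|L| − L_z,max ≈ 0.4495ℏ

For 3d, l = 2.
|L| = √6 ℏ ≈ 2.4495ℏ, while L_z,max = lℏ = 2ℏ.
The difference is (√6 − 2)ℏ ≈ 0.4495ℏ.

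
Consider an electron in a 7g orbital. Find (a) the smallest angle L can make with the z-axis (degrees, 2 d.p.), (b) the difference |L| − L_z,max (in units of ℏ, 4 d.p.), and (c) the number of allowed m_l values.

The 7g subshell has l = 4.
cos θ_min = 4/√20, so θ_min ≈ 26.57°.
|L| − L_z,max = (2√5 − 4)ℏ ≈ 0.4721ℏ.
There are 2l+1 = 9 values of m_l.

θ_min ≈ 26.57°; |L|−L_z,max ≈ 0.4721ℏ; 9 values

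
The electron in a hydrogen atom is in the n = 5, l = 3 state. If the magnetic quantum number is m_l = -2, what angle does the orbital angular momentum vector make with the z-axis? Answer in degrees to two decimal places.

|L| = √(l(l+1)) ℏ = 2√3 ℏ.
L_z = m_l ℏ = −2ℏ.
cos θ = L_z/|L| = -2/√12, so θ ≈ 125.26°.

θ ≈ 125.26°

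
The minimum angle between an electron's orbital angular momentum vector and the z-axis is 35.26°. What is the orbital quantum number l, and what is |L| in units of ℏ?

At minimum angle, m_l = l, so cos θ = l/√(l(l+1)); cos²θ = l/(l+1) = 0.6667.
Solving: l = 2.
Then |L| = ℏ√(2·3) = √6 ℏ.

l = 2, |L| = √6 ℏ ≈ 2.449ℏ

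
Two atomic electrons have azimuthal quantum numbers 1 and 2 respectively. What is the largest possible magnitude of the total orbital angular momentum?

By the triangle rule, |l₁ − l₂| ≤ L ≤ l₁ + l₂.
So L can be 1, 2, 3.
The largest magnitude corresponds to L = 3: |L_tot| = ℏ√(3·4) = 2√3 ℏ.

|L_tot|_max = 2√3 ℏ ≈ 3.464ℏ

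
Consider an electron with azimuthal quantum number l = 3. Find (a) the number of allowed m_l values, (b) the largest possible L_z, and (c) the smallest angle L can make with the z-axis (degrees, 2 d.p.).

There are 2l+1 = 7 values of m_l.
L_z,max = lℏ = 3ℏ.
cos θ_min = 3/√12, so θ_min ≈ 30.00°.

7 values; L_z,max = 3ℏ; θ_min ≈ 30.00°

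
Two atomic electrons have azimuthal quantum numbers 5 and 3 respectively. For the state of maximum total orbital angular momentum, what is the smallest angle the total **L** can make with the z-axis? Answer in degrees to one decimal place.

L runs from |5 − 3| = 2 to 5 + 3 = 8.
Allowed values: L = 2, 3, 4, 5, 6, 7, 8.
The maximum is L = 8, with |L_tot| = ℏ√(8·9) = 6√2 ℏ.
The minimum angle with z is arccos(8/√72) ≈ 19.5°.

θ_min ≈ 19.5°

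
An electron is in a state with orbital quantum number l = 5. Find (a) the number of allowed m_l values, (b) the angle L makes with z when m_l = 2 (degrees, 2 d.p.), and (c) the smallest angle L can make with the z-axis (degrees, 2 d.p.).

There are 2l+1 = 11 values of m_l.
For m_l = 2: cos θ = 2/√30, θ ≈ 68.58°.
cos θ_min = 5/√30, so θ_min ≈ 24.09°.

11 values; θ(m_l=2) ≈ 68.58°; θ_min ≈ 24.09°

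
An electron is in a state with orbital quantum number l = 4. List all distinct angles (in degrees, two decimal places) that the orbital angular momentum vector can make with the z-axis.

θ ∈ {26.57°, 47.87°, 63.43°, 77.08°, 90.00°, 102.92°, 116.57°, 132.13°, 153.43°}

|L|² = l(l+1)ℏ² = 20ℏ², so |L| = 2√5 ℏ.
cos θ = m_l/√20 for each m_l ∈ {-4, -3, -2, -1, 0, 1, 2, 3, 4}.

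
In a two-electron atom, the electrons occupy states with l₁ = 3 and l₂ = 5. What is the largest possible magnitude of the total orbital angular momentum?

|L_tot|_max = 6√2 ℏ ≈ 8.485ℏ

L runs from |3 − 5| = 2 to 3 + 5 = 8.
L ∈ {2, 3, 4, 5, 6, 7, 8}.
The largest magnitude corresponds to L = 8: |L_tot| = ℏ√(8·9) = 6√2 ℏ.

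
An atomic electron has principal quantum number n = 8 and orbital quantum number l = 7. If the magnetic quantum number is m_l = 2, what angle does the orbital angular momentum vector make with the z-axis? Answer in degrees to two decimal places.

|L| = √(l(l+1)) ℏ = 2√14 ℏ.
L_z = m_l ℏ = 2ℏ.
cos θ = L_z/|L| = 2/√56, so θ ≈ 74.50°.

θ ≈ 74.50°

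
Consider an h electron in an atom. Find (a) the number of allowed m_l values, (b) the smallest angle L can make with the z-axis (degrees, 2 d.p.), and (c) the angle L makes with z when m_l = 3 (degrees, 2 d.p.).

The letter h corresponds to l = 5.
There are 2l+1 = 11 values of m_l.
cos θ_min = 5/√30, so θ_min ≈ 24.09°.
For m_l = 3: cos θ = 3/√30, θ ≈ 56.79°.

11 values; θ_min ≈ 24.09°; θ(m_l=3) ≈ 56.79°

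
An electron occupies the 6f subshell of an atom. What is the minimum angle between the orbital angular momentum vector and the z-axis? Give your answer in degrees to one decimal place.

θ_min ≈ 30.0°

6f means n = 6, l = 3.
|L| = ℏ√(l(l+1)) = 2√3 ℏ.
The smallest angle corresponds to the largest L_z, i.e. m_l = l = 3, giving L_z = 3ℏ.
cos θ_min = 3/√12, so θ_min ≈ 30.0°.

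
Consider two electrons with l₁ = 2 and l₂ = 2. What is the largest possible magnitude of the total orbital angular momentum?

The total orbital quantum number L ranges from |l₁ − l₂| to l₁ + l₂ in integer steps.
Allowed values: L = 0, 1, 2, 3, 4.
The largest magnitude corresponds to L = 4: |L_tot| = ℏ√(4·5) = 2√5 ℏ.

|L_tot|_max = 2√5 ℏ ≈ 4.472ℏ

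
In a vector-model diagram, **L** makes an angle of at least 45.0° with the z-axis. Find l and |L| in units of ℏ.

l = 1, |L| = √2 ℏ ≈ 1.414ℏ

cos θ_min = l/√(l(l+1)) = √(l/(l+1)), so l/(l+1) = cos²(45.0°) = 0.5000.
Thus l = 0.5000/(1 − 0.5000) ≈ 1.
Then |L| = ℏ√(1·2) = √2 ℏ.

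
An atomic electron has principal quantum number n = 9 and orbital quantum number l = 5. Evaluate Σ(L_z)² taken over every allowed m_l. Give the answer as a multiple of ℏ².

The allowed m_l values are -5, -4, -3, -2, -1, 0, 1, 2, 3, 4, 5.
Summing m² from −5 to 5: Σ m_l² = 110.

Σ(L_z)² = 110 ℏ²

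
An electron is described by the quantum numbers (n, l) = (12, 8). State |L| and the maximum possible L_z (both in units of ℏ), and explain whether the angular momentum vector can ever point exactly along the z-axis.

|L| = 6√2 ℏ ≈ 8.4853ℏ, while L_z,max = lℏ = 8ℏ.
Since |L| > L_z,max, the vector can never point exactly along z; the closest it comes is θ_min = arccos(8/√72) ≈ 19.5°.

No: L_z,max = 8ℏ < |L| = 6√2 ℏ ≈ 8.485ℏ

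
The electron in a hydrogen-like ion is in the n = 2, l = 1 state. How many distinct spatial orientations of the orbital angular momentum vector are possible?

The number of m_l values is 2l + 1 = 2·1 + 1 = 3.

3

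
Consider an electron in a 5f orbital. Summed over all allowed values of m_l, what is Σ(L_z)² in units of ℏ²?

The 5f subshell has l = 3.
m_l runs from −3 to 3, i.e. {-3, -2, -1, 0, 1, 2, 3}.
Σ m_l² = l(l+1)(2l+1)/3 = 3·4·7/3 = 28.

Σ(L_z)² = 28 ℏ²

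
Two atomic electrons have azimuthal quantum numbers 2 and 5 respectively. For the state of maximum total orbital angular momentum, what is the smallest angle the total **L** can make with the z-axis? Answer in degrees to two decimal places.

By the triangle rule, |l₁ − l₂| ≤ L ≤ l₁ + l₂.
Allowed values: L = 3, 4, 5, 6, 7.
The maximum is L = 7, with |L_tot| = ℏ√(7·8) = 2√14 ℏ.
The minimum angle with z is arccos(7/√56) ≈ 20.70°.

θ_min ≈ 20.70°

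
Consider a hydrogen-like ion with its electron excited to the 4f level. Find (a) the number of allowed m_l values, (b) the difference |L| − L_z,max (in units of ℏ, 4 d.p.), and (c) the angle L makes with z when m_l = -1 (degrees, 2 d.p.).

7 values; |L|−L_z,max ≈ 0.4641ℏ; θ(m_l=-1) ≈ 106.78°

The 4f level has l = 3.
There are 2l+1 = 7 values of m_l.
|L| − L_z,max = (2√3 − 3)ℏ ≈ 0.4641ℏ.
For m_l = -1: cos θ = -1/√12, θ ≈ 106.78°.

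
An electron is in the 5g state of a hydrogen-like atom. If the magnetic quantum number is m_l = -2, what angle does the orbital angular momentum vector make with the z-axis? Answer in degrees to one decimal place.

5g means n = 5, l = 4.
|L| = √(l(l+1)) ℏ = 2√5 ℏ.
L_z = m_l ℏ = −2ℏ.
cos θ = L_z/|L| = -2/√20, so θ ≈ 116.6°.

θ ≈ 116.6°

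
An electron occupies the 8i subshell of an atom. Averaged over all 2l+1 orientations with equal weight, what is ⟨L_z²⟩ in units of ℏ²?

⟨L_z²⟩ = 14 ℏ²

The 8i subshell has l = 6.
The allowed m_l values are -6, -5, -4, -3, -2, -1, 0, 1, 2, 3, 4, 5, 6.
⟨L_z²⟩ = ℏ²·(Σ m_l²)/(2l+1) = ℏ²·182/13 = 14ℏ².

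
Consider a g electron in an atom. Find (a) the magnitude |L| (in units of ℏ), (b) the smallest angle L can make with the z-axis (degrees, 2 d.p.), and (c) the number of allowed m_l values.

A g state has l = 4.
|L| = ℏ√(4·5) = 2√5 ℏ ≈ 4.472ℏ.
cos θ_min = 4/√20, so θ_min ≈ 26.57°.
There are 2l+1 = 9 values of m_l.

|L| = 2√5 ℏ ≈ 4.472ℏ; θ_min ≈ 26.57°; 9 values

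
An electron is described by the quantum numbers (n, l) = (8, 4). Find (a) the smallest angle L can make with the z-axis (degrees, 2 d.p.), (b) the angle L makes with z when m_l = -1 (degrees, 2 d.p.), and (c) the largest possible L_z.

θ_min ≈ 26.57°; θ(m_l=-1) ≈ 102.92°; L_z,max = 4ℏ

cos θ_min = 4/√20, so θ_min ≈ 26.57°.
For m_l = -1: cos θ = -1/√20, θ ≈ 102.92°.
L_z,max = lℏ = 4ℏ.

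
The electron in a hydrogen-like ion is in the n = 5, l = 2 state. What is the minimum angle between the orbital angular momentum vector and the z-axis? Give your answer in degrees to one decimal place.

θ_min ≈ 35.3°

|L|² = l(l+1)ℏ² = 6ℏ², so |L| = √6 ℏ.
The smallest angle corresponds to the largest L_z, i.e. m_l = l = 2, giving L_z = 2ℏ.
cos θ_min = 2/√6, so θ_min ≈ 35.3°.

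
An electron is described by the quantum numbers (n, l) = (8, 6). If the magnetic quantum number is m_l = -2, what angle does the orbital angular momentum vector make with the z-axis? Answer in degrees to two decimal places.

θ ≈ 107.98°

|L| = √(l(l+1)) ℏ = √42 ℏ.
L_z = m_l ℏ = −2ℏ.
cos θ = L_z/|L| = -2/√42, so θ ≈ 107.98°.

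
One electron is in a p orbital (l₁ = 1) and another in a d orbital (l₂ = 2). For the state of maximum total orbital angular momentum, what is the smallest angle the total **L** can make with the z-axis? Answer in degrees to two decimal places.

The total orbital quantum number L ranges from |l₁ − l₂| to l₁ + l₂ in integer steps.
Allowed values: L = 1, 2, 3.
The maximum is L = 3, with |L_tot| = ℏ√(3·4) = 2√3 ℏ.
The minimum angle with z is arccos(3/√12) ≈ 30.00°.

θ_min ≈ 30.00°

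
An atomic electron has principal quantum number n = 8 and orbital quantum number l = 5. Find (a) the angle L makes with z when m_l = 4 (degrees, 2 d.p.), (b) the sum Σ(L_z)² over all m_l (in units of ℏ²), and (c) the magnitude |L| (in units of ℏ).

θ(m_l=4) ≈ 43.09°; Σ(L_z)² = 110 ℏ²; |L| = √30 ℏ ≈ 5.477ℏ

For m_l = 4: cos θ = 4/√30, θ ≈ 43.09°.
Σ m_l² = 110, so Σ(L_z)² = 110 ℏ².
|L| = ℏ√(5·6) = √30 ℏ ≈ 5.477ℏ.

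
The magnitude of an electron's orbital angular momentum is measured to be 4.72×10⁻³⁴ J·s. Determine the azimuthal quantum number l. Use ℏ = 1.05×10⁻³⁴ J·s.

Dividing by ℏ: |L|/ℏ ≈ 4.495.
Set l(l+1) = 20.21; the integer solution is l = 4.

l = 4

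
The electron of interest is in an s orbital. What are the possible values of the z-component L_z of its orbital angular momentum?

L_z ∈ {0}

The letter s corresponds to l = 0.
L_z = m_l ℏ with m_l ranging from −l to +l in integer steps.
For l = 0: m_l ∈ {0}.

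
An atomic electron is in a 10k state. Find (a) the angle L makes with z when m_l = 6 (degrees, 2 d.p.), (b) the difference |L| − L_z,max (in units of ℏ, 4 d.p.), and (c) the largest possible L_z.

θ(m_l=6) ≈ 36.70°; |L|−L_z,max ≈ 0.4833ℏ; L_z,max = 7ℏ

10k means n = 10, l = 7.
For m_l = 6: cos θ = 6/√56, θ ≈ 36.70°.
|L| − L_z,max = (2√14 − 7)ℏ ≈ 0.4833ℏ.
L_z,max = lℏ = 7ℏ.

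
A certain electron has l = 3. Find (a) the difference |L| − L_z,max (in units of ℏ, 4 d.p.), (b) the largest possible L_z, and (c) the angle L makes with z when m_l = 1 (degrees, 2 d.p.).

|L| − L_z,max = (2√3 − 3)ℏ ≈ 0.4641ℏ.
L_z,max = lℏ = 3ℏ.
For m_l = 1: cos θ = 1/√12, θ ≈ 73.22°.

|L|−L_z,max ≈ 0.4641ℏ; L_z,max = 3ℏ; θ(m_l=1) ≈ 73.22°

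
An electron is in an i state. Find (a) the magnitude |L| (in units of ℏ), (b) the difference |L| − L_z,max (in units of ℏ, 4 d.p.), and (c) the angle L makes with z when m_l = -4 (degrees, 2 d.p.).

|L| = √42 ℏ ≈ 6.481ℏ; |L|−L_z,max ≈ 0.4807ℏ; θ(m_l=-4) ≈ 128.11°

An i state has l = 6.
|L| = ℏ√(6·7) = √42 ℏ ≈ 6.481ℏ.
|L| − L_z,max = (√42 − 6)ℏ ≈ 0.4807ℏ.
For m_l = -4: cos θ = -4/√42, θ ≈ 128.11°.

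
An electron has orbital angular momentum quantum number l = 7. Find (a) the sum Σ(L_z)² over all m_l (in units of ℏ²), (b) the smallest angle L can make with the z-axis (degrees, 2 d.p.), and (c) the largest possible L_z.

Σ(L_z)² = 280 ℏ²; θ_min ≈ 20.70°; L_z,max = 7ℏ

Σ m_l² = 280, so Σ(L_z)² = 280 ℏ².
cos θ_min = 7/√56, so θ_min ≈ 20.70°.
L_z,max = lℏ = 7ℏ.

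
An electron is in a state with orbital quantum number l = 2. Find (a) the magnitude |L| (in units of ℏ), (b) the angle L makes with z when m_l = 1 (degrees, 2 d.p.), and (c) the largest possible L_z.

|L| = ℏ√(2·3) = √6 ℏ ≈ 2.449ℏ.
For m_l = 1: cos θ = 1/√6, θ ≈ 65.91°.
L_z,max = lℏ = 2ℏ.

|L| = √6 ℏ ≈ 2.449ℏ; θ(m_l=1) ≈ 65.91°; L_z,max = 2ℏ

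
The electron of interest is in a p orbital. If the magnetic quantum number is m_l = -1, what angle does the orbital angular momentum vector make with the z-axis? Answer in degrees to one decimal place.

The letter p corresponds to l = 1.
|L| = √(l(l+1)) ℏ = √2 ℏ.
L_z = m_l ℏ = −1ℏ.
cos θ = L_z/|L| = -1/√2, so θ ≈ 135.0°.

θ ≈ 135.0°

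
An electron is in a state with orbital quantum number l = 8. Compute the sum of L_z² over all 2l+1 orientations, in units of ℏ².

The allowed m_l values are -8, -7, -6, -5, -4, -3, -2, -1, 0, 1, 2, 3, 4, 5, 6, 7, 8.
Σ m_l² = 2·(1 + 4 + 9 + 16 + 25 + 36 + 49 + 64) = 408.

Σ(L_z)² = 408 ℏ²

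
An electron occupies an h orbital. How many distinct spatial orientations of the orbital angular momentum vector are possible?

The letter h corresponds to l = 5.
The number of m_l values is 2l + 1 = 2·5 + 1 = 11.

11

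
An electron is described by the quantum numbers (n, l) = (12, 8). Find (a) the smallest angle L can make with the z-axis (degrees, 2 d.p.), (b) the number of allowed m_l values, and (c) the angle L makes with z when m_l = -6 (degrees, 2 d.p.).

θ_min ≈ 19.47°; 17 values; θ(m_l=-6) ≈ 135.00°

cos θ_min = 8/√72, so θ_min ≈ 19.47°.
There are 2l+1 = 17 values of m_l.
For m_l = -6: cos θ = -6/√72, θ ≈ 135.00°.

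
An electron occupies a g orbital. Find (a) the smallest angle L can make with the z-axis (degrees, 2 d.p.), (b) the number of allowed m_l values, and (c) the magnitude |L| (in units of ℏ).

θ_min ≈ 26.57°; 9 values; |L| = 2√5 ℏ ≈ 4.472ℏ

The letter g corresponds to l = 4.
cos θ_min = 4/√20, so θ_min ≈ 26.57°.
There are 2l+1 = 9 values of m_l.
|L| = ℏ√(4·5) = 2√5 ℏ ≈ 4.472ℏ.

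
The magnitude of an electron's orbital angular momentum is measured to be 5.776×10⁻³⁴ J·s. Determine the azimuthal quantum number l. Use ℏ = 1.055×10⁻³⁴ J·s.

l = 5

In units of ℏ, |L| ≈ 5.475.
(|L|/ℏ)² = l(l+1) ≈ 29.97 ⇒ l = 5.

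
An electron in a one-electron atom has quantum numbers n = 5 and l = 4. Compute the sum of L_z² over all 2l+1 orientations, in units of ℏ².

Σ(L_z)² = 60 ℏ²

m_l runs from −4 to 4, i.e. {-4, -3, -2, -1, 0, 1, 2, 3, 4}.
Summing m² from −4 to 4: Σ m_l² = 60.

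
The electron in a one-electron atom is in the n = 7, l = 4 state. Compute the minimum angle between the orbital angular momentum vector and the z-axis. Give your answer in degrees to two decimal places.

|L|² = l(l+1)ℏ² = 20ℏ², so |L| = 2√5 ℏ.
The smallest angle corresponds to the largest L_z, i.e. m_l = l = 4, giving L_z = 4ℏ.
cos θ_min = 4/√20, so θ_min ≈ 26.57°.

θ_min ≈ 26.57°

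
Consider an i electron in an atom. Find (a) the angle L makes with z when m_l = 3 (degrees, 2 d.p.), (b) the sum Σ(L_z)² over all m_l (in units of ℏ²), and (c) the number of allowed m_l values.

An i state has l = 6.
For m_l = 3: cos θ = 3/√42, θ ≈ 62.42°.
Σ m_l² = 182, so Σ(L_z)² = 182 ℏ².
There are 2l+1 = 13 values of m_l.

θ(m_l=3) ≈ 62.42°; Σ(L_z)² = 182 ℏ²; 13 values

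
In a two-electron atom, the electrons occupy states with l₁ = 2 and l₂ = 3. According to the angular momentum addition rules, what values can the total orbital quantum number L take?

L = 1, 2, 3, 4, 5

The total orbital quantum number L ranges from |l₁ − l₂| to l₁ + l₂ in integer steps.
So L can be 1, 2, 3, 4, 5.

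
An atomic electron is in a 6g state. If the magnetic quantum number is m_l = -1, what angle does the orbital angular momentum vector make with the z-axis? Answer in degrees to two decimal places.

For 6g, l = 4.
|L|² = l(l+1)ℏ² = 20ℏ², so |L| = 2√5 ℏ.
L_z = m_l ℏ = −1ℏ.
cos θ = L_z/|L| = -1/√20, so θ ≈ 102.92°.

θ ≈ 102.92°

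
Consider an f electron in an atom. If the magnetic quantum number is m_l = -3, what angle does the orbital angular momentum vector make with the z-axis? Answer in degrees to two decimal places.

θ ≈ 150.00°

For an f orbital, l = 3.
|L|² = l(l+1)ℏ² = 12ℏ², so |L| = 2√3 ℏ.
L_z = m_l ℏ = −3ℏ.
cos θ = L_z/|L| = -3/√12, so θ ≈ 150.00°.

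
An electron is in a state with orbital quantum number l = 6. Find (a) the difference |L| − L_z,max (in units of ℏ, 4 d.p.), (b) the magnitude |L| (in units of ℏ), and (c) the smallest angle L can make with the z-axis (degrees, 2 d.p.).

|L| − L_z,max = (√42 − 6)ℏ ≈ 0.4807ℏ.
|L| = ℏ√(6·7) = √42 ℏ ≈ 6.481ℏ.
cos θ_min = 6/√42, so θ_min ≈ 22.21°.

|L|−L_z,max ≈ 0.4807ℏ; |L| = √42 ℏ ≈ 6.481ℏ; θ_min ≈ 22.21°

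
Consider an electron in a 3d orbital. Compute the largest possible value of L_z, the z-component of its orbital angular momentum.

L_z,max = 2ℏ

For 3d, l = 2.
L_z = m_l ℏ with m_l ∈ {−2, …, 2}; the maximum is m_l = 2.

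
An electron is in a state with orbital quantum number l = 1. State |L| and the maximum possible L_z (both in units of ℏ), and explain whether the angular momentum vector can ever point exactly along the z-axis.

|L| = √2 ℏ ≈ 1.4142ℏ, while L_z,max = lℏ = 1ℏ.
Since |L| > L_z,max, the vector can never point exactly along z; the closest it comes is θ_min = arccos(1/√2) ≈ 45.0°.

No: L_z,max = 1ℏ < |L| = √2 ℏ ≈ 1.414ℏ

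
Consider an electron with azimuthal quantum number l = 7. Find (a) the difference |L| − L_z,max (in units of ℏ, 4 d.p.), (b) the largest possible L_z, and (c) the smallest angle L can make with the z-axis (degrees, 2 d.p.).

|L|−L_z,max ≈ 0.4833ℏ; L_z,max = 7ℏ; θ_min ≈ 20.70°

|L| − L_z,max = (2√14 − 7)ℏ ≈ 0.4833ℏ.
L_z,max = lℏ = 7ℏ.
cos θ_min = 7/√56, so θ_min ≈ 20.70°.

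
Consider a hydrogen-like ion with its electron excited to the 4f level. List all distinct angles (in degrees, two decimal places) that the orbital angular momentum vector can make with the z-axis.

The 4f level has l = 3.
|L| = ℏ√(l(l+1)) = 2√3 ℏ.
cos θ = m_l/√12 for each m_l ∈ {-3, -2, -1, 0, 1, 2, 3}.

θ ∈ {30.00°, 54.74°, 73.22°, 90.00°, 106.78°, 125.26°, 150.00°}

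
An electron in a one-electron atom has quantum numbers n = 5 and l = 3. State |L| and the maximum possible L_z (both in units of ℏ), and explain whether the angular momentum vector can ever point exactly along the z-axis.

|L| = 2√3 ℏ ≈ 3.4641ℏ, while L_z,max = lℏ = 3ℏ.
Since |L| > L_z,max, the vector can never point exactly along z; the closest it comes is θ_min = arccos(3/√12) ≈ 30.0°.

No: L_z,max = 3ℏ < |L| = 2√3 ℏ ≈ 3.464ℏ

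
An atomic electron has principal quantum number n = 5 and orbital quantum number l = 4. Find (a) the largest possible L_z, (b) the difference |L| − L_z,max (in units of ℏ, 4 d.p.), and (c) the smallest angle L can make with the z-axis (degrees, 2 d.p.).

L_z,max = 4ℏ; |L|−L_z,max ≈ 0.4721ℏ; θ_min ≈ 26.57°

L_z,max = lℏ = 4ℏ.
|L| − L_z,max = (2√5 − 4)ℏ ≈ 0.4721ℏ.
cos θ_min = 4/√20, so θ_min ≈ 26.57°.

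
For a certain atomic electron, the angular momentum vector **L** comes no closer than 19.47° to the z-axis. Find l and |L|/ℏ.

cos θ_min = l/√(l(l+1)) = √(l/(l+1)), so l/(l+1) = cos²(19.47°) = 0.8889.
Thus l = 0.8889/(1 − 0.8889) ≈ 8.
Then |L| = ℏ√(8·9) = 6√2 ℏ.

l = 8, |L| = 6√2 ℏ ≈ 8.485ℏ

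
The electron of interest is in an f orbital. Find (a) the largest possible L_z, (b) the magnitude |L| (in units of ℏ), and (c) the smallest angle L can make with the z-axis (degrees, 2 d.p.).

L_z,max = 3ℏ; |L| = 2√3 ℏ ≈ 3.464ℏ; θ_min ≈ 30.00°

F corresponds to l = 3.
L_z,max = lℏ = 3ℏ.
|L| = ℏ√(3·4) = 2√3 ℏ ≈ 3.464ℏ.
cos θ_min = 3/√12, so θ_min ≈ 30.00°.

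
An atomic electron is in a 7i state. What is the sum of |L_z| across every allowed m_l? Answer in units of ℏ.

Σ|L_z| = 42 ℏ

7i means n = 7, l = 6.
m_l runs from −6 to 6, i.e. {-6, -5, -4, -3, -2, -1, 0, 1, 2, 3, 4, 5, 6}.
Σ|m_l| = 2(1+2+…+6) = 42.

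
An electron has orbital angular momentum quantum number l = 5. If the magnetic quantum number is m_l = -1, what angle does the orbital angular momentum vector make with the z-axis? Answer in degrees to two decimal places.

θ ≈ 100.52°

|L| = ℏ√(l(l+1)) = √30 ℏ.
L_z = m_l ℏ = −1ℏ.
cos θ = L_z/|L| = -1/√30, so θ ≈ 100.52°.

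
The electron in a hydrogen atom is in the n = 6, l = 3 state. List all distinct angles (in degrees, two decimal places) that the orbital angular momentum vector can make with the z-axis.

θ ∈ {30.00°, 54.74°, 73.22°, 90.00°, 106.78°, 125.26°, 150.00°}

|L| = √(l(l+1)) ℏ = 2√3 ℏ.
cos θ = m_l/√12 for each m_l ∈ {-3, -2, -1, 0, 1, 2, 3}.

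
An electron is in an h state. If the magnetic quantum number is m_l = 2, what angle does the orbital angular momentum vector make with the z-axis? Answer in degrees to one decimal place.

For an h orbital, l = 5.
|L|² = l(l+1)ℏ² = 30ℏ², so |L| = √30 ℏ.
L_z = m_l ℏ = 2ℏ.
cos θ = L_z/|L| = 2/√30, so θ ≈ 68.6°.

θ ≈ 68.6°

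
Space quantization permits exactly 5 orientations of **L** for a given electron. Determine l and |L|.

l = 2, |L| = √6 ℏ ≈ 2.449ℏ

2l + 1 = 5 ⇒ l = 2.
Then |L| = √(l(l+1)) ℏ = √6 ℏ.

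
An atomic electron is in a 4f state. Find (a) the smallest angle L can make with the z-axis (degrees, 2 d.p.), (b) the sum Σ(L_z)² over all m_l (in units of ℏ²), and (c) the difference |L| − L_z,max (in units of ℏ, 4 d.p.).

θ_min ≈ 30.00°; Σ(L_z)² = 28 ℏ²; |L|−L_z,max ≈ 0.4641ℏ

For 4f, l = 3.
cos θ_min = 3/√12, so θ_min ≈ 30.00°.
Σ m_l² = 28, so Σ(L_z)² = 28 ℏ².
|L| − L_z,max = (2√3 − 3)ℏ ≈ 0.4641ℏ.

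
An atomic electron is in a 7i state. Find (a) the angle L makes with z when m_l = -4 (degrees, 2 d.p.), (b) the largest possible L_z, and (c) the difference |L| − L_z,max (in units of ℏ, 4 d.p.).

θ(m_l=-4) ≈ 128.11°; L_z,max = 6ℏ; |L|−L_z,max ≈ 0.4807ℏ

The 7i subshell has l = 6.
For m_l = -4: cos θ = -4/√42, θ ≈ 128.11°.
L_z,max = lℏ = 6ℏ.
|L| − L_z,max = (√42 − 6)ℏ ≈ 0.4807ℏ.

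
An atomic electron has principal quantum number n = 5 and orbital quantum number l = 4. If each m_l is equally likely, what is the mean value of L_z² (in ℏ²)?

⟨L_z²⟩ = 6.667 ℏ²

The allowed m_l values are -4, -3, -2, -1, 0, 1, 2, 3, 4.
⟨L_z²⟩ = ℏ²·l(l+1)/3 = 6.667ℏ².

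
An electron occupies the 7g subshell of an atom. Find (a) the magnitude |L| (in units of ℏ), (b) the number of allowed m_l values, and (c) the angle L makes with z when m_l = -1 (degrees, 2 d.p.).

|L| = 2√5 ℏ ≈ 4.472ℏ; 9 values; θ(m_l=-1) ≈ 102.92°

For 7g, l = 4.
|L| = ℏ√(4·5) = 2√5 ℏ ≈ 4.472ℏ.
There are 2l+1 = 9 values of m_l.
For m_l = -1: cos θ = -1/√20, θ ≈ 102.92°.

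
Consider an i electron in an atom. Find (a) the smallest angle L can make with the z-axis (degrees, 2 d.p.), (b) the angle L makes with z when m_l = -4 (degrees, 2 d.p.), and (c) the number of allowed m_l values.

θ_min ≈ 22.21°; θ(m_l=-4) ≈ 128.11°; 13 values

An i state has l = 6.
cos θ_min = 6/√42, so θ_min ≈ 22.21°.
For m_l = -4: cos θ = -4/√42, θ ≈ 128.11°.
There are 2l+1 = 13 values of m_l.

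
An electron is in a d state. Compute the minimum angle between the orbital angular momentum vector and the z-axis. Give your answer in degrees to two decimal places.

θ_min ≈ 35.26°

For a d orbital, l = 2.
|L| = √(l(l+1)) ℏ = √6 ℏ.
The smallest angle corresponds to the largest L_z, i.e. m_l = l = 2, giving L_z = 2ℏ.
cos θ_min = 2/√6, so θ_min ≈ 35.26°.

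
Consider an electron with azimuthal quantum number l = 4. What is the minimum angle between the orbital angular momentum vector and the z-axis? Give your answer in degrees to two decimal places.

θ_min ≈ 26.57°

|L| = √(l(l+1)) ℏ = 2√5 ℏ.
The smallest angle corresponds to the largest L_z, i.e. m_l = l = 4, giving L_z = 4ℏ.
cos θ_min = 4/√20, so θ_min ≈ 26.57°.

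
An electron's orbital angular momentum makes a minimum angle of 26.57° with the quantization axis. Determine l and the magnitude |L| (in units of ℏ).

At minimum angle, m_l = l, so cos θ = l/√(l(l+1)); cos²θ = l/(l+1) = 0.7999.
l = cos²θ/sin²θ ≈ 4.
Then |L| = ℏ√(4·5) = 2√5 ℏ.

l = 4, |L| = 2√5 ℏ ≈ 4.472ℏ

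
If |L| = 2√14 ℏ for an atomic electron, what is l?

Since |L|² = l(l+1)ℏ², l(l+1) = 56.
Solving: l = 7.

l = 7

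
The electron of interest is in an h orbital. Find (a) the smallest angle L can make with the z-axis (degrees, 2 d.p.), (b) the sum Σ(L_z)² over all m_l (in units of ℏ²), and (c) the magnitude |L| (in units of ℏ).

θ_min ≈ 24.09°; Σ(L_z)² = 110 ℏ²; |L| = √30 ℏ ≈ 5.477ℏ

For an h orbital, l = 5.
cos θ_min = 5/√30, so θ_min ≈ 24.09°.
Σ m_l² = 110, so Σ(L_z)² = 110 ℏ².
|L| = ℏ√(5·6) = √30 ℏ ≈ 5.477ℏ.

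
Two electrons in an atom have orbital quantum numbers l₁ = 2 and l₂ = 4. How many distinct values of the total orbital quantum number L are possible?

By the triangle rule, |l₁ − l₂| ≤ L ≤ l₁ + l₂.
So L can be 2, 3, 4, 5, 6.
That is 5 values.

5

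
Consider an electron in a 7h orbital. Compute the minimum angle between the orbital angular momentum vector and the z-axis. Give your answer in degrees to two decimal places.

7h means n = 7, l = 5.
|L| = ℏ√(l(l+1)) = √30 ℏ.
The smallest angle corresponds to the largest L_z, i.e. m_l = l = 5, giving L_z = 5ℏ.
cos θ_min = 5/√30, so θ_min ≈ 24.09°.

θ_min ≈ 24.09°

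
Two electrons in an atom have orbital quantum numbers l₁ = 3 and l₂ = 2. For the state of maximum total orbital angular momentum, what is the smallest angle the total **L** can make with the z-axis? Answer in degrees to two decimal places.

θ_min ≈ 24.09°

By the triangle rule, |l₁ − l₂| ≤ L ≤ l₁ + l₂.
L ∈ {1, 2, 3, 4, 5}.
The maximum is L = 5, with |L_tot| = ℏ√(5·6) = √30 ℏ.
The minimum angle with z is arccos(5/√30) ≈ 24.09°.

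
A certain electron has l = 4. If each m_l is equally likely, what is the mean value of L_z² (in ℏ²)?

⟨L_z²⟩ = 6.667 ℏ²

m_l ∈ {-4, -3, -2, -1, 0, 1, 2, 3, 4}.
Average of L_z² over 9 states: 60/9 ℏ² = 6.667 ℏ².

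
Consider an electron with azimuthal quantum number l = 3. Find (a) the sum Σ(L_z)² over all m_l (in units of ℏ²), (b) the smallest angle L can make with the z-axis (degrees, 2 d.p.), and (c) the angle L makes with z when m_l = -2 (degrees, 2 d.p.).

Σ(L_z)² = 28 ℏ²; θ_min ≈ 30.00°; θ(m_l=-2) ≈ 125.26°

Σ m_l² = 28, so Σ(L_z)² = 28 ℏ².
cos θ_min = 3/√12, so θ_min ≈ 30.00°.
For m_l = -2: cos θ = -2/√12, θ ≈ 125.26°.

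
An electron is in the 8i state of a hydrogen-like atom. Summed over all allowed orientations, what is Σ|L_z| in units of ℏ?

Σ|L_z| = 42 ℏ

8i means n = 8, l = 6.
m_l ∈ {-6, -5, -4, -3, -2, -1, 0, 1, 2, 3, 4, 5, 6}.
Σ|m_l| = 2(1+2+…+6) = 42.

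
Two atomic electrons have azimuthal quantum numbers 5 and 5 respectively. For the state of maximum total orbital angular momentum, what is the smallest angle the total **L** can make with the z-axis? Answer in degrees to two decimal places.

Angular momentum addition gives L = |l₁ − l₂|, …, l₁ + l₂.
Allowed values: L = 0, 1, 2, 3, 4, 5, 6, 7, 8, 9, 10.
The maximum is L = 10, with |L_tot| = ℏ√(10·11) = √110 ℏ.
The minimum angle with z is arccos(10/√110) ≈ 17.55°.

θ_min ≈ 17.55°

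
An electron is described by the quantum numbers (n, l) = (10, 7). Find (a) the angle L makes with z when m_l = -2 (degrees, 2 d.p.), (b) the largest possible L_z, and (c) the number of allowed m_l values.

For m_l = -2: cos θ = -2/√56, θ ≈ 105.50°.
L_z,max = lℏ = 7ℏ.
There are 2l+1 = 15 values of m_l.

θ(m_l=-2) ≈ 105.50°; L_z,max = 7ℏ; 15 values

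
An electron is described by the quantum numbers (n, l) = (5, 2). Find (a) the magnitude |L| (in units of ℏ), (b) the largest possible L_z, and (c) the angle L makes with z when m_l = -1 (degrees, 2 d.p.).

|L| = √6 ℏ ≈ 2.449ℏ; L_z,max = 2ℏ; θ(m_l=-1) ≈ 114.09°

|L| = ℏ√(2·3) = √6 ℏ ≈ 2.449ℏ.
L_z,max = lℏ = 2ℏ.
For m_l = -1: cos θ = -1/√6, θ ≈ 114.09°.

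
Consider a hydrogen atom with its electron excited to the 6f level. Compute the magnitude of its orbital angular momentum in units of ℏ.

|L| = 2√3 ℏ ≈ 3.464ℏ

The 6f level has l = 3.
|L| = ℏ√(l(l+1)) = ℏ√(3·4) = 2√3 ℏ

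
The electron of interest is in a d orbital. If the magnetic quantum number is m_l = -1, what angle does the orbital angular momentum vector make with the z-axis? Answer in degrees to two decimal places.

For a d orbital, l = 2.
|L|² = l(l+1)ℏ² = 6ℏ², so |L| = √6 ℏ.
L_z = m_l ℏ = −1ℏ.
cos θ = L_z/|L| = -1/√6, so θ ≈ 114.09°.

θ ≈ 114.09°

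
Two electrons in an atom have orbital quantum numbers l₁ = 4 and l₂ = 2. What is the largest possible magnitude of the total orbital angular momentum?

Angular momentum addition gives L = |l₁ − l₂|, …, l₁ + l₂.
Allowed values: L = 2, 3, 4, 5, 6.
The largest magnitude corresponds to L = 6: |L_tot| = ℏ√(6·7) = √42 ℏ.

|L_tot|_max = √42 ℏ ≈ 6.481ℏ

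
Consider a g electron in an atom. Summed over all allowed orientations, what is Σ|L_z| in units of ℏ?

Σ|L_z| = 20 ℏ

A g state has l = 4.
m_l ∈ {-4, -3, -2, -1, 0, 1, 2, 3, 4}.
Σ|m_l| = 2(1+2+…+4) = 20.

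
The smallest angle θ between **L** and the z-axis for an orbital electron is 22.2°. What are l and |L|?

cos²θ_min = l/(l+1) = 0.8572.
Thus l = 0.8572/(1 − 0.8572) ≈ 6.
Then |L| = ℏ√(6·7) = √42 ℏ.

l = 6, |L| = √42 ℏ ≈ 6.481ℏ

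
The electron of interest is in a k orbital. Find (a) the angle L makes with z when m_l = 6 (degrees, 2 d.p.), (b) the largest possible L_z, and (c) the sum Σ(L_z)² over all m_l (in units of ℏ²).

The letter k corresponds to l = 7.
For m_l = 6: cos θ = 6/√56, θ ≈ 36.70°.
L_z,max = lℏ = 7ℏ.
Σ m_l² = 280, so Σ(L_z)² = 280 ℏ².

θ(m_l=6) ≈ 36.70°; L_z,max = 7ℏ; Σ(L_z)² = 280 ℏ²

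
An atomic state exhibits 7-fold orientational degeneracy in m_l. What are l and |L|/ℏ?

2l + 1 = 7 ⇒ l = 3.
|L| = ℏ√(l(l+1)) = ℏ√(3·4) = 2√3 ℏ.

l = 3, |L| = 2√3 ℏ ≈ 3.464ℏ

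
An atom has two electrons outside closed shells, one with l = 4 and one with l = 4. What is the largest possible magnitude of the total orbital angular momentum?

By the triangle rule, |l₁ − l₂| ≤ L ≤ l₁ + l₂.
L ∈ {0, 1, 2, 3, 4, 5, 6, 7, 8}.
The largest magnitude corresponds to L = 8: |L_tot| = ℏ√(8·9) = 6√2 ℏ.

|L_tot|_max = 6√2 ℏ ≈ 8.485ℏ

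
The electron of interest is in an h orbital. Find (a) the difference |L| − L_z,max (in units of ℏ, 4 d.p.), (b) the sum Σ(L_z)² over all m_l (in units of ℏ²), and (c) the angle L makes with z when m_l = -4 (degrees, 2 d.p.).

The letter h corresponds to l = 5.
|L| − L_z,max = (√30 − 5)ℏ ≈ 0.4772ℏ.
Σ m_l² = 110, so Σ(L_z)² = 110 ℏ².
For m_l = -4: cos θ = -4/√30, θ ≈ 136.91°.

|L|−L_z,max ≈ 0.4772ℏ; Σ(L_z)² = 110 ℏ²; θ(m_l=-4) ≈ 136.91°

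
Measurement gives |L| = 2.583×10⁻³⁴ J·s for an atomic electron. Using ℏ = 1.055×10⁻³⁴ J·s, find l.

l = 2

|L|/ℏ = (2.583×10⁻³⁴)/(1.055×10⁻³⁴) ≈ 2.448.
(|L|/ℏ)² = l(l+1) ≈ 5.99 ⇒ l = 2.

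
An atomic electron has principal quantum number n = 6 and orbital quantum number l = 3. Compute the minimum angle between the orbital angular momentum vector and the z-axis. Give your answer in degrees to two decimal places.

θ_min ≈ 30.00°

|L| = ℏ√(l(l+1)) = 2√3 ℏ.
The smallest angle corresponds to the largest L_z, i.e. m_l = l = 3, giving L_z = 3ℏ.
cos θ_min = 3/√12, so θ_min ≈ 30.00°.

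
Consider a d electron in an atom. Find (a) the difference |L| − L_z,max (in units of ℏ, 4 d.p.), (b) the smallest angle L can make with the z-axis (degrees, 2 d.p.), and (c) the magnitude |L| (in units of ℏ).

The letter d corresponds to l = 2.
|L| − L_z,max = (√6 − 2)ℏ ≈ 0.4495ℏ.
cos θ_min = 2/√6, so θ_min ≈ 35.26°.
|L| = ℏ√(2·3) = √6 ℏ ≈ 2.449ℏ.

|L|−L_z,max ≈ 0.4495ℏ; θ_min ≈ 35.26°; |L| = √6 ℏ ≈ 2.449ℏ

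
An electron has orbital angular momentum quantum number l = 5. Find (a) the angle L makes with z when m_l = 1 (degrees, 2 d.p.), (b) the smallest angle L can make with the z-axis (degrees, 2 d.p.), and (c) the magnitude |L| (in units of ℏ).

For m_l = 1: cos θ = 1/√30, θ ≈ 79.48°.
cos θ_min = 5/√30, so θ_min ≈ 24.09°.
|L| = ℏ√(5·6) = √30 ℏ ≈ 5.477ℏ.

θ(m_l=1) ≈ 79.48°; θ_min ≈ 24.09°; |L| = √30 ℏ ≈ 5.477ℏ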